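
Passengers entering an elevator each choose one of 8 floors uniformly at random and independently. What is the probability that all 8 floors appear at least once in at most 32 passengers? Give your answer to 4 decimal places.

Let A_i be the event that floor i is missing after 32 passengers. By inclusion–exclusion on the A_i,
P(all seen) = Σ_{j=0}^{8} (-1)^j C(8,j)((8-j)/8)^32
= 1.00000 - 0.11152 + 0.00281 - 0.00002 + 0.00000 - 0.00000 + 0.00000 - 0.00000 + 0.00000
= 0.89128.

0.8913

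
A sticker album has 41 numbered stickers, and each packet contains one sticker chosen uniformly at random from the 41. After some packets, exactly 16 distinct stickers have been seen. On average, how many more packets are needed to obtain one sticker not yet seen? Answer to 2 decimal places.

1.64

Each packet yields a new sticker with probability (41-16)/41 = 25/41, so the wait is geometric with mean 41/25.
E = 41/25 = 1.640.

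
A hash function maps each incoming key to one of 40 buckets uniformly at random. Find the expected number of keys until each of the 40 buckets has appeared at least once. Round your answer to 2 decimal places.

The wait to go from k to k+1 distinct buckets is geometric with mean 40/(40-k).
E[T] = 40/40 + 40/39 + 40/38 + ... + 40/2 + 40/1 = 40·H_{40}.
H_{40} = 4.279, so E[T] = 171.142.

171.14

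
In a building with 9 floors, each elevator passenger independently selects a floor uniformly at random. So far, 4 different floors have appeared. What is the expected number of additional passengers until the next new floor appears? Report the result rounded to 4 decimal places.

1.8000

Each passenger yields a new floor with probability (9-4)/9 = 5/9, so the wait is geometric with mean 9/5.
E = 9/5 = 1.80000.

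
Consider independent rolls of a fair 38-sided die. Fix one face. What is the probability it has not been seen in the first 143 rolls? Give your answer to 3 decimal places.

On each roll the fixed face fails to appear with probability 37/38.
P(still missing after 143) = (37/38)^143 = 0.0221.

0.022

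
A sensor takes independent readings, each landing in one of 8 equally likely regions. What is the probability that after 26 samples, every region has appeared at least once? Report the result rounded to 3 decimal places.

0.767

Let A_i be the event that region i is missing after 26 samples. By inclusion–exclusion on the A_i,
P(all seen) = Σ_{j=0}^{8} (-1)^j C(8,j)((8-j)/8)^26
= 1.0000 - 0.2485 + 0.0158 - 0.0003 + 0.0000 - 0.0000 + 0.0000 - 0.0000 + 0.0000
= 0.7670.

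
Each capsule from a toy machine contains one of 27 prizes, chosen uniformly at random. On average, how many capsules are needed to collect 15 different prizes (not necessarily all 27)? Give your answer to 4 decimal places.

Going from k to k+1 distinct takes a geometric number of capsules with mean 27/(27-k).
Sum over k = 0,...,14: E = 27/27 + 27/26 + 27/25 + ... + 27/14 + 27/13 = 21.28264.

21.2826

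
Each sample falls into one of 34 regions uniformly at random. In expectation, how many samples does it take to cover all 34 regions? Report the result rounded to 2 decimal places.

140.02

Split into phases: going from k distinct to k+1 distinct takes on average 34/(34-k) samples.
E[T] = 34/34 + 34/33 + 34/32 + ... + 34/2 + 34/1 = 34·H_{34}.
H_{34} = 4.118, so E[T] = 140.019.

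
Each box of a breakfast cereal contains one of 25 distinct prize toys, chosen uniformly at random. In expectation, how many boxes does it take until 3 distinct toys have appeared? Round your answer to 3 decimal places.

Going from k to k+1 distinct takes a geometric number of boxes with mean 25/(25-k).
Sum over k = 0,...,2: E = 25/25 + 25/24 + 25/23 = 3.1286.

3.129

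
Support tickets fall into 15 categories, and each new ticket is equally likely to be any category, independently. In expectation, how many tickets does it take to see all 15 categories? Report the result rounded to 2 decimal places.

49.77

Split into phases: going from k distinct to k+1 distinct takes on average 15/(15-k) tickets.
E[T] = 15/15 + 15/14 + 15/13 + ... + 15/2 + 15/1 = 15·H_{15}.
H_{15} = 3.318, so E[T] = 49.773.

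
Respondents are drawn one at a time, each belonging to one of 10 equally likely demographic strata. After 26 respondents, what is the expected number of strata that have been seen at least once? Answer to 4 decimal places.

9.3539

For each stratum, P(seen in 26 respondents) = 1 - (9/10)^26 = 0.93539.
By linearity of expectation, E[distinct seen] = 10·(1 - (9/10)^26) = 9.35389.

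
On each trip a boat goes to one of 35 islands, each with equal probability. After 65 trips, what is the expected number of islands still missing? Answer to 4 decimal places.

For each island, P(unseen after 65) = (34/35)^65 = 0.15195.
By linearity of expectation, E[unseen] = 35·(34/35)^65 = 5.31832.

5.3183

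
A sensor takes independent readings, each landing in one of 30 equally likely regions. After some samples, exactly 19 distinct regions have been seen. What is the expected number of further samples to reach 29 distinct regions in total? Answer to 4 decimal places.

With k distinct regions already seen, the next new one takes an expected 30/(30-k) samples.
Sum over k = 19,...,28: E = 30/11 + 30/10 + 30/9 + ... + 30/3 + 30/2 = 60.59632.

60.5963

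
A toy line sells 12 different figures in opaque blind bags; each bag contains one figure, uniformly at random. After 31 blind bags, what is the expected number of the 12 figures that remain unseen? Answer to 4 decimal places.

For each figure, P(unseen after 31) = (11/12)^31 = 0.06738.
By linearity of expectation, E[unseen] = 12·(11/12)^31 = 0.80860.

0.8086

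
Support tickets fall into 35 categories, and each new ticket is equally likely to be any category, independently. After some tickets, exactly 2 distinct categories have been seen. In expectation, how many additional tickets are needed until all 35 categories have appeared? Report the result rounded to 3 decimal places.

With k distinct categories already seen, the next new one takes an expected 35/(35-k) tickets.
Sum over k = 2,...,34: E = 35/33 + 35/32 + 35/31 + ... + 35/2 + 35/1 = 143.1079.

143.108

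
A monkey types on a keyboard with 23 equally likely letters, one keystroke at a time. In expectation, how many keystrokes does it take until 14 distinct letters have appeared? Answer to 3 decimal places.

20.822

With k distinct letters already seen, the next new one arrives after an expected 23/(23-k) keystrokes.
Sum over k = 0,...,13: E = 23/23 + 23/22 + 23/21 + ... + 23/11 + 23/10 = 20.8224.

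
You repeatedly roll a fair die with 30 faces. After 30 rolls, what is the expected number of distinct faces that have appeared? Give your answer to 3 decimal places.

For each face, P(seen in 30 rolls) = 1 - (29/30)^30 = 0.6383.
By linearity of expectation, E[distinct seen] = 30·(1 - (29/30)^30) = 19.1502.

19.150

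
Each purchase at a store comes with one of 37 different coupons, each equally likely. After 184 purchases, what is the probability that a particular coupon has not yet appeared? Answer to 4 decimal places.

Each purchase misses the fixed coupon with probability (37-1)/37 = 36/37, independently.
P(still missing after 184) = (36/37)^184 = 0.00646.

0.0065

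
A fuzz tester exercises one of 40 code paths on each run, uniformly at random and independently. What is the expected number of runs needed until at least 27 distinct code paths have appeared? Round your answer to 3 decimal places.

With k distinct code paths already seen, the next new one arrives after an expected 40/(40-k) runs.
Sum over k = 0,...,26: E = 40/40 + 40/39 + 40/38 + ... + 40/15 + 40/14 = 43.9364.

43.936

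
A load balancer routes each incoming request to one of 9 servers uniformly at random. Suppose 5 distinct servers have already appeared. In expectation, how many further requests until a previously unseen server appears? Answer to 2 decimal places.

Each request yields a new server with probability (9-5)/9 = 4/9, so the wait is geometric with mean 9/4.
E = 9/4 = 2.250.

2.25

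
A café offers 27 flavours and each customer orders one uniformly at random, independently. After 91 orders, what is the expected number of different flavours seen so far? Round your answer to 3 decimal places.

For each flavour, P(seen in 91 orders) = 1 - (26/27)^91 = 0.9678.
By linearity of expectation, E[distinct seen] = 27·(1 - (26/27)^91) = 26.1294.

26.129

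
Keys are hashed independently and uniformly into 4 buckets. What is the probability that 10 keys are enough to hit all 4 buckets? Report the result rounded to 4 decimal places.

0.7806

Let A_i be the event that bucket i is missing after 10 keys. By inclusion–exclusion on the A_i,
P(all seen) = Σ_{j=0}^{4} (-1)^j C(4,j)((4-j)/4)^10
= 1.00000 - 0.22525 + 0.00586 - 0.00000 + 0.00000
= 0.78060.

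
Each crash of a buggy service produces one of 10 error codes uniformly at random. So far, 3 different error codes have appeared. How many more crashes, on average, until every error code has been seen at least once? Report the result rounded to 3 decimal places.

25.929

The wait to go from k to k+1 distinct error codes is geometric with mean 10/(10-k).
Sum over k = 3,...,9: E = 10/7 + 10/6 + 10/5 + ... + 10/2 + 10/1 = 25.9286.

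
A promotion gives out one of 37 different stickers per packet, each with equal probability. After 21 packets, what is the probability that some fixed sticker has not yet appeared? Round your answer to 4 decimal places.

On each packet the fixed sticker fails to appear with probability 36/37.
P(still missing after 21) = (36/37)^21 = 0.56249.

0.5625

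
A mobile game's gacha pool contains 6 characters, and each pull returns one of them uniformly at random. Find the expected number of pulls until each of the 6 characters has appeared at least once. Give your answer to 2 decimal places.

14.70

Split into phases: going from k distinct to k+1 distinct takes on average 6/(6-k) pulls.
E[T] = 6/6 + 6/5 + 6/4 + 6/3 + 6/2 + 6/1 = 6·H_{6}.
H_{6} = 2.450, so E[T] = 14.700.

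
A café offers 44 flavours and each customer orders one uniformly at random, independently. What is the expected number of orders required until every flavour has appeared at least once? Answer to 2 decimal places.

192.40

After k distinct flavours have appeared, the next order gives a new one with probability (44-k)/44, so the expected wait for the (k+1)-th is 44/(44-k).
E[T] = 44/44 + 44/43 + 44/42 + ... + 44/2 + 44/1 = 44·H_{44}.
H_{44} = 4.373, so E[T] = 192.400.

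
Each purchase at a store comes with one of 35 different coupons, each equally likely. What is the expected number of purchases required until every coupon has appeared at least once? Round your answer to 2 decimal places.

After k distinct coupons have appeared, the next purchase gives a new one with probability (35-k)/35, so the expected wait for the (k+1)-th is 35/(35-k).
E[T] = 35/35 + 35/34 + 35/33 + ... + 35/2 + 35/1 = 35·H_{35}.
H_{35} = 4.147, so E[T] = 145.137.

145.14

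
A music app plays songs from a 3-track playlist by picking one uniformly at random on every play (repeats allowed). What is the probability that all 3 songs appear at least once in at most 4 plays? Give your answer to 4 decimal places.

0.4444

By inclusion–exclusion over which songs are missing,
P(all seen) = Σ_{j=0}^{3} (-1)^j C(3,j)((3-j)/3)^4
= 1.00000 - 0.59259 + 0.03704 - 0.00000
= 0.44444.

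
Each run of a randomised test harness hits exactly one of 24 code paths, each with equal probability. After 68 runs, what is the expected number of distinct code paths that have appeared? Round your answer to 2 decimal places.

22.67

For each code path, P(seen in 68 runs) = 1 - (23/24)^68 = 0.945.
By linearity of expectation, E[distinct seen] = 24·(1 - (23/24)^68) = 22.672.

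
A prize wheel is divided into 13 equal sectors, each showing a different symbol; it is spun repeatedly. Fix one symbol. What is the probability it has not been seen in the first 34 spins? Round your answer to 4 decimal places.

On each spin the fixed symbol fails to appear with probability 12/13.
P(still missing after 34) = (12/13)^34 = 0.06578.

0.0658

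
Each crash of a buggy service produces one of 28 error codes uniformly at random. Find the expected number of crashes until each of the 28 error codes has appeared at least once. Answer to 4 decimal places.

109.9608

The wait to go from k to k+1 distinct error codes is geometric with mean 28/(28-k).
E[T] = 28/28 + 28/27 + 28/26 + ... + 28/2 + 28/1 = 28·H_{28}.
H_{28} = 3.92717, so E[T] = 109.96079.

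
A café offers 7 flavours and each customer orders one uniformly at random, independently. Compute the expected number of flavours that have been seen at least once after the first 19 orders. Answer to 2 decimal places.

6.63

For each flavour, P(seen in 19 orders) = 1 - (6/7)^19 = 0.947.
By linearity of expectation, E[distinct seen] = 7·(1 - (6/7)^19) = 6.626.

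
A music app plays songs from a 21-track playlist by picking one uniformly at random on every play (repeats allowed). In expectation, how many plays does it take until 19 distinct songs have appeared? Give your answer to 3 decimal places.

45.053

With k distinct songs already seen, the next new one arrives after an expected 21/(21-k) plays.
Sum over k = 0,...,18: E = 21/21 + 21/20 + 21/19 + ... + 21/4 + 21/3 = 45.0525.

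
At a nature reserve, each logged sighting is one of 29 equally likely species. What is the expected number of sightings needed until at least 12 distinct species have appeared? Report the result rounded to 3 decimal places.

Going from k to k+1 distinct takes a geometric number of sightings with mean 29/(29-k).
Sum over k = 0,...,11: E = 29/29 + 29/28 + 29/27 + ... + 29/19 + 29/18 = 15.1409.

15.141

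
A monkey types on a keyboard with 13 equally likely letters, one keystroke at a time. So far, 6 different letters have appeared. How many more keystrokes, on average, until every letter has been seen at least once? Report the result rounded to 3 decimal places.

33.707

From k distinct to k+1 distinct takes on average 13/(13-k) keystrokes.
Sum over k = 6,...,12: E = 13/7 + 13/6 + 13/5 + ... + 13/2 + 13/1 = 33.7071.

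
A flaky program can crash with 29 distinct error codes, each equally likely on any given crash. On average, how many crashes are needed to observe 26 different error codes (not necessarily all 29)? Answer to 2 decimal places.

61.72

With k distinct error codes already seen, the next new one arrives after an expected 29/(29-k) crashes.
Sum over k = 0,...,25: E = 29/29 + 29/28 + 29/27 + ... + 29/5 + 29/4 = 61.721.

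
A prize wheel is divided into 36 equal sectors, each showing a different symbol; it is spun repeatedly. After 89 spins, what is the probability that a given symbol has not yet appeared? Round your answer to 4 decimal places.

On each spin the fixed symbol fails to appear with probability 35/36.
P(still missing after 89) = (35/36)^89 = 0.08150.

0.0815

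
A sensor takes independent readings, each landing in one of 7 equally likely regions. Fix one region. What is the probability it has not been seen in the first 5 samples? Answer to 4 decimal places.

Each sample misses the fixed region with probability (7-1)/7 = 6/7, independently.
P(still missing after 5) = (6/7)^5 = 0.46266.

0.4627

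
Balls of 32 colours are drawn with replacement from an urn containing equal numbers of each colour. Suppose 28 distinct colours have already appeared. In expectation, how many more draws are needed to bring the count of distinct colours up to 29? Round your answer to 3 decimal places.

8.000

With k distinct colours already seen, the next new one takes an expected 32/(32-k) draws.
Only the k = 28 term is needed: E = 32/4 = 8.0000.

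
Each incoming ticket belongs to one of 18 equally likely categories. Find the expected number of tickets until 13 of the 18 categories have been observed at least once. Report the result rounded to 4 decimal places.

21.8119

Going from k to k+1 distinct takes a geometric number of tickets with mean 18/(18-k).
Sum over k = 0,...,12: E = 18/18 + 18/17 + 18/16 + ... + 18/7 + 18/6 = 21.81195.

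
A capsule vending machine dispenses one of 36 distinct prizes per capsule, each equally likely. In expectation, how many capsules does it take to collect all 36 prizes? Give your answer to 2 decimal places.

The wait to go from k to k+1 distinct prizes is geometric with mean 36/(36-k).
E[T] = 36/36 + 36/35 + 36/34 + ... + 36/2 + 36/1 = 36·H_{36}.
H_{36} = 4.175, so E[T] = 150.284.

150.28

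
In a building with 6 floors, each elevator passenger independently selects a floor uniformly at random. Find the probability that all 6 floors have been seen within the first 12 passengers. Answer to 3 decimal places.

0.438

By inclusion–exclusion over which floors are missing,
P(all seen) = Σ_{j=0}^{6} (-1)^j C(6,j)((6-j)/6)^12
= 1.0000 - 0.6729 + 0.1156 - 0.0049 + 0.0000 - 0.0000 + 0.0000
= 0.4378.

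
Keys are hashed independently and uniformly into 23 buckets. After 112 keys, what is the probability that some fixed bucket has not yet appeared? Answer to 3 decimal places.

On each key the fixed bucket fails to appear with probability 22/23.
P(still missing after 112) = (22/23)^112 = 0.0069.

0.007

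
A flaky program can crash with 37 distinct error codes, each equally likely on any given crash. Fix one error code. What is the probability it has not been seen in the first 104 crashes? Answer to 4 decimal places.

On each crash the fixed error code fails to appear with probability 36/37.
P(still missing after 104) = (36/37)^104 = 0.05787.

0.0579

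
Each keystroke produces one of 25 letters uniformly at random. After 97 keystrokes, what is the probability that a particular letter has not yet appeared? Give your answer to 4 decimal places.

On each keystroke the fixed letter fails to appear with probability 24/25.
P(still missing after 97) = (24/25)^97 = 0.01907.

0.0191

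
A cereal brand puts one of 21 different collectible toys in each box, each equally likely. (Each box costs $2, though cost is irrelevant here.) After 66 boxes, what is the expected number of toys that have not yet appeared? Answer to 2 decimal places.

0.84

For each toy, P(unseen after 66) = (20/21)^66 = 0.040.
By linearity of expectation, E[unseen] = 21·(20/21)^66 = 0.839.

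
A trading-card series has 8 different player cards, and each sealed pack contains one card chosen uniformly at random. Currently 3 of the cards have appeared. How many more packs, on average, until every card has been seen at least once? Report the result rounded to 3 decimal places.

18.267

From k distinct to k+1 distinct takes on average 8/(8-k) packs.
Sum over k = 3,...,7: E = 8/5 + 8/4 + 8/3 + 8/2 + 8/1 = 18.2667.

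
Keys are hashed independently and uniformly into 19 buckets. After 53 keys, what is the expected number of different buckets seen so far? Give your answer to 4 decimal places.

For each bucket, P(seen in 53 keys) = 1 - (18/19)^53 = 0.94305.
By linearity of expectation, E[distinct seen] = 19·(1 - (18/19)^53) = 17.91793.

17.9179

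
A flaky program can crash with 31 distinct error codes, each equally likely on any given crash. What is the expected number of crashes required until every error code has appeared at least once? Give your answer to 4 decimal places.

After k distinct error codes have appeared, the next crash gives a new one with probability (31-k)/31, so the expected wait for the (k+1)-th is 31/(31-k).
E[T] = 31/31 + 31/30 + 31/29 + ... + 31/2 + 31/1 = 31·H_{31}.
H_{31} = 4.02725, so E[T] = 124.84460.

124.8446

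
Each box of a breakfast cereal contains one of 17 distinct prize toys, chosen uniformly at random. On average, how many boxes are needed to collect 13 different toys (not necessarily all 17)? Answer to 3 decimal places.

23.056

With k distinct toys already seen, the next new one arrives after an expected 17/(17-k) boxes.
Sum over k = 0,...,12: E = 17/17 + 17/16 + 17/15 + ... + 17/6 + 17/5 = 23.0557.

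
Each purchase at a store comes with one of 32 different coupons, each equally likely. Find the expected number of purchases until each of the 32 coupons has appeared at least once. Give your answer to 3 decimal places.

After k distinct coupons have appeared, the next purchase gives a new one with probability (32-k)/32, so the expected wait for the (k+1)-th is 32/(32-k).
E[T] = 32/32 + 32/31 + 32/30 + ... + 32/2 + 32/1 = 32·H_{32}.
H_{32} = 4.0585, so E[T] = 129.8718.

129.872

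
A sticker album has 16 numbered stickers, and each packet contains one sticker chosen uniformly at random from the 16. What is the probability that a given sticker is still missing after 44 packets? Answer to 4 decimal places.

On each packet the fixed sticker fails to appear with probability 15/16.
P(still missing after 44) = (15/16)^44 = 0.05844.

0.0584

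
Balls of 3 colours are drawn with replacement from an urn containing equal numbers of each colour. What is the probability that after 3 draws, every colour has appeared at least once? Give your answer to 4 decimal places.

By inclusion–exclusion over which colours are missing,
P(all seen) = Σ_{j=0}^{3} (-1)^j C(3,j)((3-j)/3)^3
= 1.00000 - 0.88889 + 0.11111 - 0.00000
= 0.22222.

0.2222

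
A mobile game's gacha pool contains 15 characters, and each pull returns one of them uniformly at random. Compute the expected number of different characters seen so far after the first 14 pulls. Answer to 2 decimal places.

For each character, P(seen in 14 pulls) = 1 - (14/15)^14 = 0.619.
By linearity of expectation, E[distinct seen] = 15·(1 - (14/15)^14) = 9.290.

9.29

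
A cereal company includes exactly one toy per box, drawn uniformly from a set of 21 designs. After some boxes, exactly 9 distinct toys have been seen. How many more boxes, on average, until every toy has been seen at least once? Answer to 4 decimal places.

65.1674

The wait to go from k to k+1 distinct toys is geometric with mean 21/(21-k).
Sum over k = 9,...,20: E = 21/12 + 21/11 + 21/10 + ... + 21/2 + 21/1 = 65.16742.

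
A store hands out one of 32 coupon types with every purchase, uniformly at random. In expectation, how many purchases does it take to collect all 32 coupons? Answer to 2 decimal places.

After k distinct coupons have appeared, the next purchase gives a new one with probability (32-k)/32, so the expected wait for the (k+1)-th is 32/(32-k).
E[T] = 32/32 + 32/31 + 32/30 + ... + 32/2 + 32/1 = 32·H_{32}.
H_{32} = 4.058, so E[T] = 129.872.

129.87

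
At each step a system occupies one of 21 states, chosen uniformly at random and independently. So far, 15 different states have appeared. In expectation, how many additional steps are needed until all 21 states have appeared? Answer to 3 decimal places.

The wait to go from k to k+1 distinct states is geometric with mean 21/(21-k).
Sum over k = 15,...,20: E = 21/6 + 21/5 + 21/4 + 21/3 + 21/2 + 21/1 = 51.4500.

51.450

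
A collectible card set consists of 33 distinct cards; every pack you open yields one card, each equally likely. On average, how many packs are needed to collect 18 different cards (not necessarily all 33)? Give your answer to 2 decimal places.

25.43

Going from k to k+1 distinct takes a geometric number of packs with mean 33/(33-k).
Sum over k = 0,...,17: E = 33/33 + 33/32 + 33/31 + ... + 33/17 + 33/16 = 25.429.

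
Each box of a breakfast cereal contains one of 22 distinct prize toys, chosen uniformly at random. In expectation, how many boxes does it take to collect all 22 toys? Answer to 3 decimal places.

Split into phases: going from k distinct to k+1 distinct takes on average 22/(22-k) boxes.
E[T] = 22/22 + 22/21 + 22/20 + ... + 22/2 + 22/1 = 22·H_{22}.
H_{22} = 3.6908, so E[T] = 81.1979.

81.198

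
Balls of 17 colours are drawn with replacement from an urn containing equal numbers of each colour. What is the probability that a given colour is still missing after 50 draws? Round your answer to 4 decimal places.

Each draw misses the fixed colour with probability (17-1)/17 = 16/17, independently.
P(still missing after 50) = (16/17)^50 = 0.04826.

0.0483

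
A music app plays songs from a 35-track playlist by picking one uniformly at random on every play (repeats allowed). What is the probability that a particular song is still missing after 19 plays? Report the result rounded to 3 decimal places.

0.577

Each play misses the fixed song with probability (35-1)/35 = 34/35, independently.
P(still missing after 19) = (34/35)^19 = 0.5765.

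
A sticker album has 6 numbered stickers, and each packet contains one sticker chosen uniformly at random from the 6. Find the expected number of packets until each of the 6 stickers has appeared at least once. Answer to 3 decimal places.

Split into phases: going from k distinct to k+1 distinct takes on average 6/(6-k) packets.
E[T] = 6/6 + 6/5 + 6/4 + 6/3 + 6/2 + 6/1 = 6·H_{6}.
H_{6} = 2.4500, so E[T] = 14.7000.

14.700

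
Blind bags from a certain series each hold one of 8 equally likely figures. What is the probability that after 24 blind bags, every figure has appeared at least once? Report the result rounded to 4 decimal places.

0.7028

Let A_i be the event that figure i is missing after 24 blind bags. By inclusion–exclusion on the A_i,
P(all seen) = Σ_{j=0}^{8} (-1)^j C(8,j)((8-j)/8)^24
= 1.00000 - 0.32455 + 0.02809 - 0.00071 + 0.00000 - 0.00000 + 0.00000 - 0.00000 + 0.00000
= 0.70284.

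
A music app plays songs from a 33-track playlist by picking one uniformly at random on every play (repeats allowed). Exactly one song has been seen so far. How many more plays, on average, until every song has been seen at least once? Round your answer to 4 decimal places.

133.9303

The wait to go from k to k+1 distinct songs is geometric with mean 33/(33-k).
Sum over k = 1,...,32: E = 33/32 + 33/31 + 33/30 + ... + 33/2 + 33/1 = 133.93034.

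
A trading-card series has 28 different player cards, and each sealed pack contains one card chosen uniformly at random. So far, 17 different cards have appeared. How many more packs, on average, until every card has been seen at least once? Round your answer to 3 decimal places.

The wait to go from k to k+1 distinct cards is geometric with mean 28/(28-k).
Sum over k = 17,...,27: E = 28/11 + 28/10 + 28/9 + ... + 28/2 + 28/1 = 84.5566.

84.557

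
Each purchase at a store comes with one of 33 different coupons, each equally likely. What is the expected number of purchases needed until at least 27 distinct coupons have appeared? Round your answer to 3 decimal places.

54.080

Going from k to k+1 distinct takes a geometric number of purchases with mean 33/(33-k).
Sum over k = 0,...,26: E = 33/33 + 33/32 + 33/31 + ... + 33/8 + 33/7 = 54.0803.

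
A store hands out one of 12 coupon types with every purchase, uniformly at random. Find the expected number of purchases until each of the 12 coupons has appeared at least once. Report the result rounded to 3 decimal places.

The wait to go from k to k+1 distinct coupons is geometric with mean 12/(12-k).
E[T] = 12/12 + 12/11 + 12/10 + ... + 12/2 + 12/1 = 12·H_{12}.
H_{12} = 3.1032, so E[T] = 37.2385.

37.239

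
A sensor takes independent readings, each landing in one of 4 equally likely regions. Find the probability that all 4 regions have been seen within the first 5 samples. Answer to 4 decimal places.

Let A_i be the event that region i is missing after 5 samples. By inclusion–exclusion on the A_i,
P(all seen) = Σ_{j=0}^{4} (-1)^j C(4,j)((4-j)/4)^5
= 1.00000 - 0.94922 + 0.18750 - 0.00391 + 0.00000
= 0.23438.

0.2344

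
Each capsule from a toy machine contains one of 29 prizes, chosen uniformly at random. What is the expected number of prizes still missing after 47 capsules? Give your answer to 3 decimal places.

For each prize, P(unseen after 47) = (28/29)^47 = 0.1922.
By linearity of expectation, E[unseen] = 29·(28/29)^47 = 5.5734.

5.573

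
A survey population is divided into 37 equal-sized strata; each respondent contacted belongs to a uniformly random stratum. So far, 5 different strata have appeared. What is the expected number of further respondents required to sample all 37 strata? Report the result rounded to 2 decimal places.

With k distinct strata already seen, the next new one takes an expected 37/(37-k) respondents.
Sum over k = 5,...,36: E = 37/32 + 37/31 + 37/30 + ... + 37/2 + 37/1 = 150.164.

150.16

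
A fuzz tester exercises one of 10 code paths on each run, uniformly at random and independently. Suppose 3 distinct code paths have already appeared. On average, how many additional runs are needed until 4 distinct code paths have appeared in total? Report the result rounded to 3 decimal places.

From k distinct to k+1 distinct takes on average 10/(10-k) runs.
Only the k = 3 term is needed: E = 10/7 = 1.4286.

1.429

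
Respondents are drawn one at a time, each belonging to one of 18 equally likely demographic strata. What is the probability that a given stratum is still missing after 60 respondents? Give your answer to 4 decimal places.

Each respondent misses the fixed stratum with probability (18-1)/18 = 17/18, independently.
P(still missing after 60) = (17/18)^60 = 0.03240.

0.0324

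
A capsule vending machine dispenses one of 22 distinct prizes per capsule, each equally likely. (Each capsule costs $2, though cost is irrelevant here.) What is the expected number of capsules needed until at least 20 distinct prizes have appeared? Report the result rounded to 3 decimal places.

48.198

With k distinct prizes already seen, the next new one arrives after an expected 22/(22-k) capsules.
Sum over k = 0,...,19: E = 22/22 + 22/21 + 22/20 + ... + 22/4 + 22/3 = 48.1979.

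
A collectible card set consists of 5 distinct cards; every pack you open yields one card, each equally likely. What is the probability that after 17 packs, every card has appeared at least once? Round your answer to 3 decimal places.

0.889

By inclusion–exclusion over which cards are missing,
P(all seen) = Σ_{j=0}^{5} (-1)^j C(5,j)((5-j)/5)^17
= 1.0000 - 0.1126 + 0.0017 - 0.0000 + 0.0000 - 0.0000
= 0.8891.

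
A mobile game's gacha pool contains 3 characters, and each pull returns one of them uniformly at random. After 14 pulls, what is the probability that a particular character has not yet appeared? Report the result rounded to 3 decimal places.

Each pull misses the fixed character with probability (3-1)/3 = 2/3, independently.
P(still missing after 14) = (2/3)^14 = 0.0034.

0.003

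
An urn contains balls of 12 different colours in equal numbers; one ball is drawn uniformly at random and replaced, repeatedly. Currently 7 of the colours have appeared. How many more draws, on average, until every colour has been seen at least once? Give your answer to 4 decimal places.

27.4000

With k distinct colours already seen, the next new one takes an expected 12/(12-k) draws.
Sum over k = 7,...,11: E = 12/5 + 12/4 + 12/3 + 12/2 + 12/1 = 27.40000.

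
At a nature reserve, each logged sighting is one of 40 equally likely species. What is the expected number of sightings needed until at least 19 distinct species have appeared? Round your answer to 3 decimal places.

Going from k to k+1 distinct takes a geometric number of sightings with mean 40/(40-k).
Sum over k = 0,...,18: E = 40/40 + 40/39 + 40/38 + ... + 40/23 + 40/22 = 25.3274.

25.327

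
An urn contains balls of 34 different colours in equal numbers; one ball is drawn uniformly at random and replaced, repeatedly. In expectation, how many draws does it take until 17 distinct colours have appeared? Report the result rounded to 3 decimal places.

23.074

Going from k to k+1 distinct takes a geometric number of draws with mean 34/(34-k).
Sum over k = 0,...,16: E = 34/34 + 34/33 + 34/32 + ... + 34/19 + 34/18 = 23.0744.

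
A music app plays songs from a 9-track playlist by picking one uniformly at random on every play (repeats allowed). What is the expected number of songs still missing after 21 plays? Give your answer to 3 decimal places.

For each song, P(unseen after 21) = (8/9)^21 = 0.0843.
By linearity of expectation, E[unseen] = 9·(8/9)^21 = 0.7586.

0.759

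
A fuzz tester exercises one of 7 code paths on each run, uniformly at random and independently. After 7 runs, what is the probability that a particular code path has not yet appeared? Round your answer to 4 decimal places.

0.3399

On each run the fixed code path fails to appear with probability 6/7.
P(still missing after 7) = (6/7)^7 = 0.33992.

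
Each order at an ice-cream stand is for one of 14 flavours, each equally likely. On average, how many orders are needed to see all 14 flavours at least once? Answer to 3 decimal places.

After k distinct flavours have appeared, the next order gives a new one with probability (14-k)/14, so the expected wait for the (k+1)-th is 14/(14-k).
E[T] = 14/14 + 14/13 + 14/12 + ... + 14/2 + 14/1 = 14·H_{14}.
H_{14} = 3.2516, so E[T] = 45.5219.

45.522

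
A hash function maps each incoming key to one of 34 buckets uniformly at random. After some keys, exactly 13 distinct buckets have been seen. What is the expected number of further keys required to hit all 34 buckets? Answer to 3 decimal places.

123.942

The wait to go from k to k+1 distinct buckets is geometric with mean 34/(34-k).
Sum over k = 13,...,33: E = 34/21 + 34/20 + 34/19 + ... + 34/2 + 34/1 = 123.9422.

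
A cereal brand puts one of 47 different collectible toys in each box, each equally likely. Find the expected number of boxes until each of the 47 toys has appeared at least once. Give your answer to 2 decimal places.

208.58

After k distinct toys have appeared, the next box gives a new one with probability (47-k)/47, so the expected wait for the (k+1)-th is 47/(47-k).
E[T] = 47/47 + 47/46 + 47/45 + ... + 47/2 + 47/1 = 47·H_{47}.
H_{47} = 4.438, so E[T] = 208.584.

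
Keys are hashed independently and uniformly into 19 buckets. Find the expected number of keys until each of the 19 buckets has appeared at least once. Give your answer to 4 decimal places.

The wait to go from k to k+1 distinct buckets is geometric with mean 19/(19-k).
E[T] = 19/19 + 19/18 + 19/17 + ... + 19/2 + 19/1 = 19·H_{19}.
H_{19} = 3.54774, so E[T] = 67.40705.

67.4071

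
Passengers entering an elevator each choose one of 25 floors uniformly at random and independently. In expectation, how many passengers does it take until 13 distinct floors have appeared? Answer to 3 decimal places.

With k distinct floors already seen, the next new one arrives after an expected 25/(25-k) passengers.
Sum over k = 0,...,12: E = 25/25 + 25/24 + 25/23 + ... + 25/14 + 25/13 = 17.8187.

17.819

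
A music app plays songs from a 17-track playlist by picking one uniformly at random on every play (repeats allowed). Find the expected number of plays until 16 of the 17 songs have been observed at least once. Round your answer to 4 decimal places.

With k distinct songs already seen, the next new one arrives after an expected 17/(17-k) plays.
Sum over k = 0,...,15: E = 17/17 + 17/16 + 17/15 + ... + 17/3 + 17/2 = 41.47239.

41.4724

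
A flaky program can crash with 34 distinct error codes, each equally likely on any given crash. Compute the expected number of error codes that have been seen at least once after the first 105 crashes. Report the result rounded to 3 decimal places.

32.520

For each error code, P(seen in 105 crashes) = 1 - (33/34)^105 = 0.9565.
By linearity of expectation, E[distinct seen] = 34·(1 - (33/34)^105) = 32.5204.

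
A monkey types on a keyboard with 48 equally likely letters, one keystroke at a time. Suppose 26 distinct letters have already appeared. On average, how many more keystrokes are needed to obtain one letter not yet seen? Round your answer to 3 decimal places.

Each keystroke yields a new letter with probability (48-26)/48 = 22/48, so the wait is geometric with mean 48/22.
E = 48/22 = 2.1818.

2.182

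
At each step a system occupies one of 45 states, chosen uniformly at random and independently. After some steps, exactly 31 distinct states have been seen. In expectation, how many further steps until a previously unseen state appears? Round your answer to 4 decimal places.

The number of steps until the next new state is geometric with success probability 14/45, so its mean is 45/14.
E = 45/14 = 3.21429.

3.2143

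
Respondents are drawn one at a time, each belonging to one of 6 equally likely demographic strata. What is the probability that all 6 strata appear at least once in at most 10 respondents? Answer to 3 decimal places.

By inclusion–exclusion over which strata are missing,
P(all seen) = Σ_{j=0}^{6} (-1)^j C(6,j)((6-j)/6)^10
= 1.0000 - 0.9690 + 0.2601 - 0.0195 + 0.0003 - 0.0000 + 0.0000
= 0.2718.

0.272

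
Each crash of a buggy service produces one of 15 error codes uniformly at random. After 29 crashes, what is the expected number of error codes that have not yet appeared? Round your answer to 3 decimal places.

2.028

For each error code, P(unseen after 29) = (14/15)^29 = 0.1352.
By linearity of expectation, E[unseen] = 15·(14/15)^29 = 2.0284.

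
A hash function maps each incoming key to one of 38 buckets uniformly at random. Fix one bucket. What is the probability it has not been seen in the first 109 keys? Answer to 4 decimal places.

On each key the fixed bucket fails to appear with probability 37/38.
P(still missing after 109) = (37/38)^109 = 0.05465.

0.0546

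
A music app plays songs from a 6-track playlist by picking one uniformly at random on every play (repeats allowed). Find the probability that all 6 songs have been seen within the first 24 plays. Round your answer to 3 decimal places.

0.925

By inclusion–exclusion over which songs are missing,
P(all seen) = Σ_{j=0}^{6} (-1)^j C(6,j)((6-j)/6)^24
= 1.0000 - 0.0755 + 0.0009 - 0.0000 + 0.0000 - 0.0000 + 0.0000
= 0.9254.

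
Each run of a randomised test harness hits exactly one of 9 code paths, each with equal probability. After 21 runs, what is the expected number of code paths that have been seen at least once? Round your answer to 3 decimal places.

8.241

For each code path, P(seen in 21 runs) = 1 - (8/9)^21 = 0.9157.
By linearity of expectation, E[distinct seen] = 9·(1 - (8/9)^21) = 8.2414.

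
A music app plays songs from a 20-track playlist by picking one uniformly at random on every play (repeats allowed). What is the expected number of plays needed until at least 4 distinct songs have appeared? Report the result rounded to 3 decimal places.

4.340

Going from k to k+1 distinct takes a geometric number of plays with mean 20/(20-k).
Sum over k = 0,...,3: E = 20/20 + 20/19 + 20/18 + 20/17 = 4.3402.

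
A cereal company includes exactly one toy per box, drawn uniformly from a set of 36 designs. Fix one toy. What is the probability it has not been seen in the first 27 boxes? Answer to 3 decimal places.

On each box the fixed toy fails to appear with probability 35/36.
P(still missing after 27) = (35/36)^27 = 0.4674.

0.467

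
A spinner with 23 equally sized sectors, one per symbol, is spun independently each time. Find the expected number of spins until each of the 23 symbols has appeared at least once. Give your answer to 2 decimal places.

The wait to go from k to k+1 distinct symbols is geometric with mean 23/(23-k).
E[T] = 23/23 + 23/22 + 23/21 + ... + 23/2 + 23/1 = 23·H_{23}.
H_{23} = 3.734, so E[T] = 85.889.

85.89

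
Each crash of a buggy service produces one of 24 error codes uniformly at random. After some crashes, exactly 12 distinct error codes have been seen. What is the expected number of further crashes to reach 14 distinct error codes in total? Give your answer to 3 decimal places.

With k distinct error codes already seen, the next new one takes an expected 24/(24-k) crashes.
Sum over k = 12,...,13: E = 24/12 + 24/11 = 4.1818.

4.182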